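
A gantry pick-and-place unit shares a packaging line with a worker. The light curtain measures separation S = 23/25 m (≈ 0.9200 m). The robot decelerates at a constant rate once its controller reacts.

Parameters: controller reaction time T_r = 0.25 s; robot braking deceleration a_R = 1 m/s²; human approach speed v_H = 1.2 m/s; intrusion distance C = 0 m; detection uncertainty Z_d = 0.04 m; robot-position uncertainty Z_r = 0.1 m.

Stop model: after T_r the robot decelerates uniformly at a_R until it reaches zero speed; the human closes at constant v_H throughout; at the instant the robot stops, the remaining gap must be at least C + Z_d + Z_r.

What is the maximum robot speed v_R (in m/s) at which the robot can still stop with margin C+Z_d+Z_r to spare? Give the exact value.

v_R_max = 3/10 m/s = 0.3000 m/s

collect terms ⇒ (1/2)·v_R² + (29/20)·v_R + (-12/25) = 0
  disc = (29/20)² − 4·(1/2)·(-12/25) = 49/16 ; √disc = 7/4
  v_R = (−(29/20) + 7/4) / (2·(1/2)) = 3/10 m/s
check:
braking lasts T_s = (3/10)/1 = 0.3000 s
robot covers v_R·T_r = 0.3000·0.2500 = 0.0750 m before braking
robot under decel: 0.3000²/(2·1.0000) = 0.0450 m
human closes 1.2000·0.5500 = 0.6600 m
C+Z_d+Z_r = 0.0000+0.0400+0.1000 = 0.1400 m
sum ≈ 0.0750+0.0450+0.6600+0.1400 ≈ 0.9200 m = S ✓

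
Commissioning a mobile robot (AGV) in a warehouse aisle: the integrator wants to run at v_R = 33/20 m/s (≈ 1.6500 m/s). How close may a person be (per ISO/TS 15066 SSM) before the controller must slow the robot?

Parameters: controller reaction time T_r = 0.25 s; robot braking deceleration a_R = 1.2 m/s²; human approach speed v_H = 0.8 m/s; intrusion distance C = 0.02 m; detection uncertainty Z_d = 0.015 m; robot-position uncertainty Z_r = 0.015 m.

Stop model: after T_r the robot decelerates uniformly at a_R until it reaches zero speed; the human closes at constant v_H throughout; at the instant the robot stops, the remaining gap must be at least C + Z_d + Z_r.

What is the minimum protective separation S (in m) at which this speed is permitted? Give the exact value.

braking lasts T_s = (33/20)/(6/5) = 1.3750 s
reaction-phase robot travel = 1.6500·0.2500 = 0.4125 m
robot under decel: 1.6500²/(2·1.2000) = 1.1344 m
human closes 0.8000·1.6250 = 1.3000 m
residual clearance needed = 0.0200+0.0150+0.0150 = 0.0500 m
S_min ≈ 0.4125+1.1344+1.3000+0.0500  ⇒  S_min = 927/320 m

S_min = 927/320 m = 2.8969 m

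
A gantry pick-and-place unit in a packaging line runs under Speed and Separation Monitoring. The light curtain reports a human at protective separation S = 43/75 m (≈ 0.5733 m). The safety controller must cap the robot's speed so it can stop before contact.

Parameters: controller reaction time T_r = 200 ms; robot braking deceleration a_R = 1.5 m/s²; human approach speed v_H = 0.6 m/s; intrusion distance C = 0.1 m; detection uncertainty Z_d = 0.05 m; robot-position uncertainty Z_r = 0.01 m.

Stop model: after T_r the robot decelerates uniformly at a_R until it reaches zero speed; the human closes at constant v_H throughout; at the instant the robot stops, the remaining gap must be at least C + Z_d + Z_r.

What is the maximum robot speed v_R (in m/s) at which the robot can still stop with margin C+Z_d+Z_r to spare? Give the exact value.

quadratic (1/3)·v² + (3/5)·v + (-22/75) = 0
  disc = (3/5)² − 4·(1/3)·(-22/75) = 169/225 ; √disc = 13/15
  v_R = (−(3/5) + 13/15) / (2·(1/3)) = 2/5 m/s
check:
braking lasts T_s = (2/5)/(3/2) = 0.2667 s
robot covers v_R·T_r = 0.4000·0.2000 = 0.0800 m before braking
robot covers 0.4000·0.2667 − ½·1.5000·0.2667² = 0.0533 m while stopping
human over T_r+T_s: 0.6000·(0.2000+0.2667) = 0.2800 m
residual clearance needed = 0.1000+0.0500+0.0100 = 0.1600 m
sum ≈ 0.0800+0.0533+0.2800+0.1600 ≈ 0.5733 m = S ✓

v_R_max = 2/5 m/s = 0.4000 m/s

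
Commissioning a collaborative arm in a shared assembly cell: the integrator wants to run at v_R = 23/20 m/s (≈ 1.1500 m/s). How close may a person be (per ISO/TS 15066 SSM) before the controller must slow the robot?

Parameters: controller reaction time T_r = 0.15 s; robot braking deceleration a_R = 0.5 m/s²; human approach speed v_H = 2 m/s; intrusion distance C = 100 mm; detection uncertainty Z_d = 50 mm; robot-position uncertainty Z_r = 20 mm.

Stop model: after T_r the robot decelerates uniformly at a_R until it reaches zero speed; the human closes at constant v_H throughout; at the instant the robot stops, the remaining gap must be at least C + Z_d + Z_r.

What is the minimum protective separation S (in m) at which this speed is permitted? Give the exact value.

T_s = v_R/a_R = (23/20)/(1/2) = 2.3000 s
reaction-phase robot travel = 1.1500·0.1500 = 0.1725 m
robot under decel: 1.1500²/(2·0.5000) = 1.3225 m
person approaches 2.0000·(0.1500+2.3000) = 4.9000 m
C+Z_d+Z_r = 0.1000+0.0500+0.0200 = 0.1700 m
S_min ≈ 0.1725+1.3225+4.9000+0.1700  ⇒  S_min = 1313/200 m

S_min = 1313/200 m = 6.5650 m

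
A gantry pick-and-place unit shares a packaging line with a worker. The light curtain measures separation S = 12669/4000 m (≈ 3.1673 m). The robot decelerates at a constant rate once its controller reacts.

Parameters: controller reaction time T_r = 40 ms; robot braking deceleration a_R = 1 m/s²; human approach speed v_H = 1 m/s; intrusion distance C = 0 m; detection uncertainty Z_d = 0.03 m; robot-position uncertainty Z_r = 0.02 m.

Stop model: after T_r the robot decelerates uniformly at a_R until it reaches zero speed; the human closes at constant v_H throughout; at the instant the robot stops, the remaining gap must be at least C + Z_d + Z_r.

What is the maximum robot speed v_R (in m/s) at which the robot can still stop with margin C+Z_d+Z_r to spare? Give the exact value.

quadratic (1/2)·v² + (26/25)·v + (-12309/4000) = 0
  disc = (26/25)² − 4·(1/2)·(-12309/4000) = 72361/10000 ; √disc = 269/100
  v_R = (−(26/25) + 269/100) / (2·(1/2)) = 33/20 m/s
check:
stop time T_s = (33/20)/1 = 1.6500 s
robot in T_r: 1.6500·0.0400 = 0.0660 m
robot under decel: 1.6500²/(2·1.0000) = 1.3613 m
human over T_r+T_s: 1.0000·(0.0400+1.6500) = 1.6900 m
C+Z_d+Z_r = 0.0000+0.0300+0.0200 = 0.0500 m
sum ≈ 0.0660+1.3613+1.6900+0.0500 ≈ 3.1673 m = S ✓

v_R_max = 33/20 m/s = 1.6500 m/s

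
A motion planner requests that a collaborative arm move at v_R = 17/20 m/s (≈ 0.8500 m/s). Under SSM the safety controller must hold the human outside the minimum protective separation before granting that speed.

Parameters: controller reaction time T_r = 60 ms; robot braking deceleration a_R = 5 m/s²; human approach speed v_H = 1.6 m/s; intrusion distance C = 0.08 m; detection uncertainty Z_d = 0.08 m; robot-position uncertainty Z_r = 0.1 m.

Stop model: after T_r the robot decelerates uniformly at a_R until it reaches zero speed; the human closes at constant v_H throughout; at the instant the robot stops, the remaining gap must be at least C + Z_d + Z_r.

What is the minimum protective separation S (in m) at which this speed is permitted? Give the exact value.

stop time T_s = (17/20)/5 = 0.1700 s
reaction-phase robot travel = 0.8500·0.0600 = 0.0510 m
robot under decel: 0.8500²/(2·5.0000) = 0.0722 m
human closes 1.6000·0.2300 = 0.3680 m
margins: 0.0800+0.0800+0.1000 = 0.2600 m
S_min ≈ 0.0510+0.0722+0.3680+0.2600  ⇒  S_min = 601/800 m

S_min = 601/800 m = 0.7512 m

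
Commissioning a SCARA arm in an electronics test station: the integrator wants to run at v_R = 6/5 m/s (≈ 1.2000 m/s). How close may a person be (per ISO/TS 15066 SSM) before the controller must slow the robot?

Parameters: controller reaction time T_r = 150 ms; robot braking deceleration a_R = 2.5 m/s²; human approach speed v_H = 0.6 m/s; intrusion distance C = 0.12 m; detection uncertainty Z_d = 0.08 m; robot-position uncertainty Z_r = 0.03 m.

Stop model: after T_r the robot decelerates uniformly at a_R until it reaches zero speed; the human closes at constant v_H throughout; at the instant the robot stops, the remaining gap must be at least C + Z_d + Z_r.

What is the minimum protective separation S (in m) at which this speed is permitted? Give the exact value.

T_s = v_R/a_R = (6/5)/(5/2) = 0.4800 s
robot in T_r: 1.2000·0.1500 = 0.1800 m
braking distance = 1.2000²/(2·2.5000) = 0.2880 m
human over T_r+T_s: 0.6000·(0.1500+0.4800) = 0.3780 m
C+Z_d+Z_r = 0.1200+0.0800+0.0300 = 0.2300 m
S_min ≈ 0.1800+0.2880+0.3780+0.2300  ⇒  S_min = 269/250 m

S_min = 269/250 m = 1.0760 m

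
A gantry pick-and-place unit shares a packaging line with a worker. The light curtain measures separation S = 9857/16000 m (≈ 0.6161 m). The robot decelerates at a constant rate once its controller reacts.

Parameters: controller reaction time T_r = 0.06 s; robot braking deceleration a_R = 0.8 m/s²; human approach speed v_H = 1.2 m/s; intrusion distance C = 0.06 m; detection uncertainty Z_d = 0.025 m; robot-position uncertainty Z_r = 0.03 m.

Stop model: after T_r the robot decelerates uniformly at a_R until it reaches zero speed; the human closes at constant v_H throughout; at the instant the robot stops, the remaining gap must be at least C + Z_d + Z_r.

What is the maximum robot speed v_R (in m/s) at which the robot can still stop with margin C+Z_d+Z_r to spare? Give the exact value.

v_R_max = 1/4 m/s = 0.2500 m/s

collect terms ⇒ (5/8)·v_R² + (39/25)·v_R + (-1373/3200) = 0
  disc = (39/25)² − 4·(5/8)·(-1373/3200) = 561001/160000 ; √disc = 749/400
  v_R = (−(39/25) + 749/400) / (2·(5/8)) = 1/4 m/s
check:
stop time T_s = (1/4)/(4/5) = 0.3125 s
robot covers v_R·T_r = 0.2500·0.0600 = 0.0150 m before braking
robot covers 0.2500·0.3125 − ½·0.8000·0.3125² = 0.0391 m while stopping
human over T_r+T_s: 1.2000·(0.0600+0.3125) = 0.4470 m
residual clearance needed = 0.0600+0.0250+0.0300 = 0.1150 m
sum ≈ 0.0150+0.0391+0.4470+0.1150 ≈ 0.6161 m = S ✓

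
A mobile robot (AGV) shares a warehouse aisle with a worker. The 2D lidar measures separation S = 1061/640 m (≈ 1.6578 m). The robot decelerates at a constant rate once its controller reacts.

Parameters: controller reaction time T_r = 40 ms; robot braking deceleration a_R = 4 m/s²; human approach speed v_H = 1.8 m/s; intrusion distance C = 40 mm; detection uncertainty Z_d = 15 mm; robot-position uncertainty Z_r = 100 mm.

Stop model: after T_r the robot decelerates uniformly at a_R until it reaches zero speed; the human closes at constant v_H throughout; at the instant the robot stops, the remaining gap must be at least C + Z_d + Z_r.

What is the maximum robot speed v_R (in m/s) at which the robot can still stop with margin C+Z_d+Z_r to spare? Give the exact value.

at the boundary: (1/8)·v² + (49/100)·v + (-22893/16000) = 0
  disc = (49/100)² − 4·(1/8)·(-22893/16000) = 152881/160000 ; √disc = 391/400
  v_R = (−(49/100) + 391/400) / (2·(1/8)) = 39/20 m/s
check:
stop time T_s = (39/20)/4 = 0.4875 s
robot in T_r: 1.9500·0.0400 = 0.0780 m
braking distance = 1.9500²/(2·4.0000) = 0.4753 m
person approaches 1.8000·(0.0400+0.4875) = 0.9495 m
margins: 0.0400+0.0150+0.1000 = 0.1550 m
sum ≈ 0.0780+0.4753+0.9495+0.1550 ≈ 1.6578 m = S ✓

v_R_max = 39/20 m/s = 1.9500 m/s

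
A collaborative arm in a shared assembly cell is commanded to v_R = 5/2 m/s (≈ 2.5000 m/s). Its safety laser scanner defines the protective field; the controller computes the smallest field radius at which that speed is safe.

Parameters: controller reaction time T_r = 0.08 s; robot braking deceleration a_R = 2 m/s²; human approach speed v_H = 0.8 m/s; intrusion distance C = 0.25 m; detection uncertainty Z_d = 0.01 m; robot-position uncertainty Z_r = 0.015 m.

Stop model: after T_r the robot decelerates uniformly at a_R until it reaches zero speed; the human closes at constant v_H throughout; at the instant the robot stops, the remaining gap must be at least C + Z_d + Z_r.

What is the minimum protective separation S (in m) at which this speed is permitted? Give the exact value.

stop time T_s = (5/2)/2 = 1.2500 s
robot covers v_R·T_r = 2.5000·0.0800 = 0.2000 m before braking
braking distance = 2.5000²/(2·2.0000) = 1.5625 m
human closes 0.8000·1.3300 = 1.0640 m
margins: 0.2500+0.0100+0.0150 = 0.2750 m
S_min ≈ 0.2000+1.5625+1.0640+0.2750  ⇒  S_min = 6203/2000 m

S_min = 6203/2000 m = 3.1015 m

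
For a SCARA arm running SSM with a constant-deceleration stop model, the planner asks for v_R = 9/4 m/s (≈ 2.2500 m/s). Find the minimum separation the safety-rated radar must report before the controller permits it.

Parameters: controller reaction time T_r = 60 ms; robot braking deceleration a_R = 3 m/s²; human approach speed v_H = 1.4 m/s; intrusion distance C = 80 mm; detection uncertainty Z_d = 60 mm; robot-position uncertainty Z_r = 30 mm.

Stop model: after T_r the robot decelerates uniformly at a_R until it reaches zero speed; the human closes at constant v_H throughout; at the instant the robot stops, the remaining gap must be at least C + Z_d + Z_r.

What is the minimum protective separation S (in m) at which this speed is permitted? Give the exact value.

braking lasts T_s = (9/4)/3 = 0.7500 s
robot in T_r: 2.2500·0.0600 = 0.1350 m
robot covers 2.2500·0.7500 − ½·3.0000·0.7500² = 0.8438 m while stopping
human over T_r+T_s: 1.4000·(0.0600+0.7500) = 1.1340 m
residual clearance needed = 0.0800+0.0600+0.0300 = 0.1700 m
S_min ≈ 0.1350+0.8438+1.1340+0.1700  ⇒  S_min = 9131/4000 m

S_min = 9131/4000 m = 2.2828 m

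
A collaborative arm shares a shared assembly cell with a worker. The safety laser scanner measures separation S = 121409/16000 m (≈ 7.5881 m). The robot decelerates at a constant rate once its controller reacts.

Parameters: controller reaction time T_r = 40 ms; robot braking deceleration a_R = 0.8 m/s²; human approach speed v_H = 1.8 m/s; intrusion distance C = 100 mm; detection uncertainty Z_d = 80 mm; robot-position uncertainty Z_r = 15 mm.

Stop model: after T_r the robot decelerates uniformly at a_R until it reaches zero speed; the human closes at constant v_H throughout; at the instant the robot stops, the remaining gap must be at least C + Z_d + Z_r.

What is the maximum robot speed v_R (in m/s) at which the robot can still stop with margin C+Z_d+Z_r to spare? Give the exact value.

quadratic (5/8)·v² + (229/100)·v + (-117137/16000) = 0
  disc = (229/100)² − 4·(5/8)·(-117137/16000) = 3767481/160000 ; √disc = 1941/400
  v_R = (−(229/100) + 1941/400) / (2·(5/8)) = 41/20 m/s
check:
T_s = v_R/a_R = (41/20)/(4/5) = 2.5625 s
reaction-phase robot travel = 2.0500·0.0400 = 0.0820 m
robot under decel: 2.0500²/(2·0.8000) = 2.6266 m
human closes 1.8000·2.6025 = 4.6845 m
margins: 0.1000+0.0800+0.0150 = 0.1950 m
sum ≈ 0.0820+2.6266+4.6845+0.1950 ≈ 7.5881 m = S ✓

v_R_max = 41/20 m/s = 2.0500 m/s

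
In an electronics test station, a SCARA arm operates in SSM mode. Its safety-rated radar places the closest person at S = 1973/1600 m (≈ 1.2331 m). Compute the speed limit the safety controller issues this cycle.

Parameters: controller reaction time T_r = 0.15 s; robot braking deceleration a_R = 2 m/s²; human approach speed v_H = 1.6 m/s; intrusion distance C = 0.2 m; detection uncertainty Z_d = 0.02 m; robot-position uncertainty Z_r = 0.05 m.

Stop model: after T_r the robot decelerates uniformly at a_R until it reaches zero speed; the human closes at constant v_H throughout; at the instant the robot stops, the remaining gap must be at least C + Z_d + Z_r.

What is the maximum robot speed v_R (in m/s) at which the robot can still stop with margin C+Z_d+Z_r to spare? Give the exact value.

at the boundary: (1/4)·v² + (19/20)·v + (-1157/1600) = 0
  disc = (19/20)² − 4·(1/4)·(-1157/1600) = 2601/1600 ; √disc = 51/40
  v_R = (−(19/20) + 51/40) / (2·(1/4)) = 13/20 m/s
check:
braking lasts T_s = (13/20)/2 = 0.3250 s
robot covers v_R·T_r = 0.6500·0.1500 = 0.0975 m before braking
robot covers 0.6500·0.3250 − ½·2.0000·0.3250² = 0.1056 m while stopping
human closes 1.6000·0.4750 = 0.7600 m
margins: 0.2000+0.0200+0.0500 = 0.2700 m
sum ≈ 0.0975+0.1056+0.7600+0.2700 ≈ 1.2331 m = S ✓

v_R_max = 13/20 m/s = 0.6500 m/s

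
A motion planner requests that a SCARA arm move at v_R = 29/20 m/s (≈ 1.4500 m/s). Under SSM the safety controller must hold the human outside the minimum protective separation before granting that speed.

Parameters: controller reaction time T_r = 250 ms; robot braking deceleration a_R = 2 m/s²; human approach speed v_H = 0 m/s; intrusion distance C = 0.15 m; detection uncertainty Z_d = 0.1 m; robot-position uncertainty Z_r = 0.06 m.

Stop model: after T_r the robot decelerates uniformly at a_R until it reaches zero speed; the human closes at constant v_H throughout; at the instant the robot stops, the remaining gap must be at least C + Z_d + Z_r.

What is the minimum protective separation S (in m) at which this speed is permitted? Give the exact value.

S_min = 1917/1600 m = 1.1981 m

braking lasts T_s = (29/20)/2 = 0.7250 s
robot in T_r: 1.4500·0.2500 = 0.3625 m
braking distance = 1.4500²/(2·2.0000) = 0.5256 m
human over T_r+T_s: 0.0000·(0.2500+0.7250) = 0.0000 m
residual clearance needed = 0.1500+0.1000+0.0600 = 0.3100 m
S_min ≈ 0.3625+0.5256+0.0000+0.3100  ⇒  S_min = 1917/1600 m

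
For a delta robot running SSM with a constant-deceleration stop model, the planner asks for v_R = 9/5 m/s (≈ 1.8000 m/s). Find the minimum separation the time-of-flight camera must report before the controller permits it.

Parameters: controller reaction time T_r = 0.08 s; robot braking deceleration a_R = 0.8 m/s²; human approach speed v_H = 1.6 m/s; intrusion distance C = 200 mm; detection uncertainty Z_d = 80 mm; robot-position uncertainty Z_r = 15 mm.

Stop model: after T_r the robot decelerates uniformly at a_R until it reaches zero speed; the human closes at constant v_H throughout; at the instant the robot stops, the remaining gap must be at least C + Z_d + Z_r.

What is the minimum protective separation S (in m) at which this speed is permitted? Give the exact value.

T_s = v_R/a_R = (9/5)/(4/5) = 2.2500 s
robot in T_r: 1.8000·0.0800 = 0.1440 m
robot covers 1.8000·2.2500 − ½·0.8000·2.2500² = 2.0250 m while stopping
human closes 1.6000·2.3300 = 3.7280 m
residual clearance needed = 0.2000+0.0800+0.0150 = 0.2950 m
S_min ≈ 0.1440+2.0250+3.7280+0.2950  ⇒  S_min = 774/125 m

S_min = 774/125 m = 6.1920 m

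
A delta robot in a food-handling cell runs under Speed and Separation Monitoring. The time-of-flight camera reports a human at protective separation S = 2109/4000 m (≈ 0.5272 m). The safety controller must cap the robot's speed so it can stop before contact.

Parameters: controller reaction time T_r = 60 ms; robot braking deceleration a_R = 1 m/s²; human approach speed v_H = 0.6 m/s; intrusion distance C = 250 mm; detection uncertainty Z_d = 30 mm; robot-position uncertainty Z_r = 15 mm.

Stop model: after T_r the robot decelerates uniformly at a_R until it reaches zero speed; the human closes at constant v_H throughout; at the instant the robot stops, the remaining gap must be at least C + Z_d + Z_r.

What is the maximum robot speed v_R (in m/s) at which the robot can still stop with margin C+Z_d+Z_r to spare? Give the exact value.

quadratic (1/2)·v² + (33/50)·v + (-157/800) = 0
  disc = (33/50)² − 4·(1/2)·(-157/800) = 8281/10000 ; √disc = 91/100
  v_R = (−(33/50) + 91/100) / (2·(1/2)) = 1/4 m/s
check:
braking lasts T_s = (1/4)/1 = 0.2500 s
robot covers v_R·T_r = 0.2500·0.0600 = 0.0150 m before braking
robot covers 0.2500·0.2500 − ½·1.0000·0.2500² = 0.0312 m while stopping
human closes 0.6000·0.3100 = 0.1860 m
C+Z_d+Z_r = 0.2500+0.0300+0.0150 = 0.2950 m
sum ≈ 0.0150+0.0312+0.1860+0.2950 ≈ 0.5272 m = S ✓

v_R_max = 1/4 m/s = 0.2500 m/s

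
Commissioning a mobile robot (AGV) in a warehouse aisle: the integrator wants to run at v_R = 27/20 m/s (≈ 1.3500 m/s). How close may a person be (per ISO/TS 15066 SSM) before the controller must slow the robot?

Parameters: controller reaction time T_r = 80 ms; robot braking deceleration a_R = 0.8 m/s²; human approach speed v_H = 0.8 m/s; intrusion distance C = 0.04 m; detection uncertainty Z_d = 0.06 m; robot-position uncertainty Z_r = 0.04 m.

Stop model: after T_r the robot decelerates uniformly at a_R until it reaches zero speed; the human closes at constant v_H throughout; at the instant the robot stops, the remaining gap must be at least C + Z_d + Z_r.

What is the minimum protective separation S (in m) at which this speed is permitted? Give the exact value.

S_min = 44817/16000 m = 2.8011 m

stop time T_s = (27/20)/(4/5) = 1.6875 s
robot covers v_R·T_r = 1.3500·0.0800 = 0.1080 m before braking
robot covers 1.3500·1.6875 − ½·0.8000·1.6875² = 1.1391 m while stopping
human over T_r+T_s: 0.8000·(0.0800+1.6875) = 1.4140 m
C+Z_d+Z_r = 0.0400+0.0600+0.0400 = 0.1400 m
S_min ≈ 0.1080+1.1391+1.4140+0.1400  ⇒  S_min = 44817/16000 m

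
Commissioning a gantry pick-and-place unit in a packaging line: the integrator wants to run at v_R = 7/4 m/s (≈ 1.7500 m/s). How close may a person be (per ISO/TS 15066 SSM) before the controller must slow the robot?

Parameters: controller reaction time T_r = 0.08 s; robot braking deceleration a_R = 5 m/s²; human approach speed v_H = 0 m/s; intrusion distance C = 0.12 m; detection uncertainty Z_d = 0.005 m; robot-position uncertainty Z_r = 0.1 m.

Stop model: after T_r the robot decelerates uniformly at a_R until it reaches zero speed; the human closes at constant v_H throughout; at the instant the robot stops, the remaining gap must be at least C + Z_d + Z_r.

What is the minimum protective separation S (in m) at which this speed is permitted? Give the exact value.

stop time T_s = (7/4)/5 = 0.3500 s
reaction-phase robot travel = 1.7500·0.0800 = 0.1400 m
robot under decel: 1.7500²/(2·5.0000) = 0.3063 m
human closes 0.0000·0.4300 = 0.0000 m
margins: 0.1200+0.0050+0.1000 = 0.2250 m
S_min ≈ 0.1400+0.3063+0.0000+0.2250  ⇒  S_min = 537/800 m

S_min = 537/800 m = 0.6713 m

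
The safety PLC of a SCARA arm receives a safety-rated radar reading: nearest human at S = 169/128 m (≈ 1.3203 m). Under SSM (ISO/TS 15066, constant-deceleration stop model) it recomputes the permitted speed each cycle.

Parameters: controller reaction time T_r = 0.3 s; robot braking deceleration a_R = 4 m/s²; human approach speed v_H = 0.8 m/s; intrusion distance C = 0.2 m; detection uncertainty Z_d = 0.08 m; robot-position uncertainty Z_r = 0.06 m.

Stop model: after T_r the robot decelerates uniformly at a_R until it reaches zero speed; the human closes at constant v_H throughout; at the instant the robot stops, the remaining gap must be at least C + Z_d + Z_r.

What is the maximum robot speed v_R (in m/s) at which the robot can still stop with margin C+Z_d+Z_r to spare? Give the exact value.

quadratic (1/8)·v² + (1/2)·v + (-2369/3200) = 0
  disc = (1/2)² − 4·(1/8)·(-2369/3200) = 3969/6400 ; √disc = 63/80
  v_R = (−(1/2) + 63/80) / (2·(1/8)) = 23/20 m/s
check:
stop time T_s = (23/20)/4 = 0.2875 s
reaction-phase robot travel = 1.1500·0.3000 = 0.3450 m
robot covers 1.1500·0.2875 − ½·4.0000·0.2875² = 0.1653 m while stopping
human closes 0.8000·0.5875 = 0.4700 m
residual clearance needed = 0.2000+0.0800+0.0600 = 0.3400 m
sum ≈ 0.3450+0.1653+0.4700+0.3400 ≈ 1.3203 m = S ✓

v_R_max = 23/20 m/s = 1.1500 m/s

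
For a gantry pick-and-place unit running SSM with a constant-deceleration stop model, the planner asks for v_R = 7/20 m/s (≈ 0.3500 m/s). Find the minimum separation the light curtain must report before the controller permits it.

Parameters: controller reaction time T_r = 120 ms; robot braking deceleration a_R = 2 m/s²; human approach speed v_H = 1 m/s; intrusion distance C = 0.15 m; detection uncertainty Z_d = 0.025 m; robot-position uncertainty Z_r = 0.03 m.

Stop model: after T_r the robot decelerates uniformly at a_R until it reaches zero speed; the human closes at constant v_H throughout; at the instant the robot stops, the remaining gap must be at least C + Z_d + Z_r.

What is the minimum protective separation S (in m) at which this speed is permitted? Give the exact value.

S_min = 4581/8000 m = 0.5726 m

braking lasts T_s = (7/20)/2 = 0.1750 s
robot covers v_R·T_r = 0.3500·0.1200 = 0.0420 m before braking
robot covers 0.3500·0.1750 − ½·2.0000·0.1750² = 0.0306 m while stopping
person approaches 1.0000·(0.1200+0.1750) = 0.2950 m
margins: 0.1500+0.0250+0.0300 = 0.2050 m
S_min ≈ 0.0420+0.0306+0.2950+0.2050  ⇒  S_min = 4581/8000 m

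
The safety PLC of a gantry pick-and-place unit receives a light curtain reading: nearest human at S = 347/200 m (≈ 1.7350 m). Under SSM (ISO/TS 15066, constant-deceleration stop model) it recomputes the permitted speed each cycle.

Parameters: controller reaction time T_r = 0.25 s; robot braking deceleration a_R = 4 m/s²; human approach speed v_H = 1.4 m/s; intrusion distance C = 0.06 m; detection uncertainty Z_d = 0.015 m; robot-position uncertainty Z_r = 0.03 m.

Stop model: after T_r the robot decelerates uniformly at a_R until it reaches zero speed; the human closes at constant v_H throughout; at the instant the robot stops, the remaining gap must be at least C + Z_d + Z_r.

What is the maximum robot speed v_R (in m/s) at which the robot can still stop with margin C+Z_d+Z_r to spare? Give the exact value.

v_R_max = 8/5 m/s = 1.6000 m/s

collect terms ⇒ (1/8)·v_R² + (3/5)·v_R + (-32/25) = 0
  disc = (3/5)² − 4·(1/8)·(-32/25) = 1 ; √disc = 1
  v_R = (−(3/5) + 1) / (2·(1/8)) = 8/5 m/s
check:
T_s = v_R/a_R = (8/5)/4 = 0.4000 s
robot in T_r: 1.6000·0.2500 = 0.4000 m
robot covers 1.6000·0.4000 − ½·4.0000·0.4000² = 0.3200 m while stopping
human closes 1.4000·0.6500 = 0.9100 m
residual clearance needed = 0.0600+0.0150+0.0300 = 0.1050 m
sum ≈ 0.4000+0.3200+0.9100+0.1050 ≈ 1.7350 m = S ✓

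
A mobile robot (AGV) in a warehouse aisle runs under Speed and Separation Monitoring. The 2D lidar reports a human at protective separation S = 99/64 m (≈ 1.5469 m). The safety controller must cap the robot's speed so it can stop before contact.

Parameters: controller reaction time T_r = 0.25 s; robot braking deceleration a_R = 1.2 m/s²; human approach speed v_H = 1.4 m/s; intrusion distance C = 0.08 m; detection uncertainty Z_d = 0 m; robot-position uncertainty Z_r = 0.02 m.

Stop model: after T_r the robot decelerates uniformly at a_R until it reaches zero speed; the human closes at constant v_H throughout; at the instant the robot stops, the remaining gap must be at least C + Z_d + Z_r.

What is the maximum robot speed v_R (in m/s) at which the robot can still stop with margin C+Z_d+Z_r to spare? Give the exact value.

collect terms ⇒ (5/12)·v_R² + (17/12)·v_R + (-351/320) = 0
  disc = (17/12)² − 4·(5/12)·(-351/320) = 2209/576 ; √disc = 47/24
  v_R = (−(17/12) + 47/24) / (2·(5/12)) = 13/20 m/s
check:
stop time T_s = (13/20)/(6/5) = 0.5417 s
reaction-phase robot travel = 0.6500·0.2500 = 0.1625 m
robot under decel: 0.6500²/(2·1.2000) = 0.1760 m
person approaches 1.4000·(0.2500+0.5417) = 1.1083 m
C+Z_d+Z_r = 0.0800+0.0000+0.0200 = 0.1000 m
sum ≈ 0.1625+0.1760+1.1083+0.1000 ≈ 1.5469 m = S ✓

v_R_max = 13/20 m/s = 0.6500 m/s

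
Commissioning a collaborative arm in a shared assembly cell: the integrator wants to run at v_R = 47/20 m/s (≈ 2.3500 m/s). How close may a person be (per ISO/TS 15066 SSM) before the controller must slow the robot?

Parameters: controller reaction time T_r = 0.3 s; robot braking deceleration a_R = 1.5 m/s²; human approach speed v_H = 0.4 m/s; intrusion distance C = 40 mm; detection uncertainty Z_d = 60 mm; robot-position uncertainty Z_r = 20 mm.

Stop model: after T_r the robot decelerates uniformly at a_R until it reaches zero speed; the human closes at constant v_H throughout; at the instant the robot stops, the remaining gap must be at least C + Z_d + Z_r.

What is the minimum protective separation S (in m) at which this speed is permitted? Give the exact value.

stop time T_s = (47/20)/(3/2) = 1.5667 s
reaction-phase robot travel = 2.3500·0.3000 = 0.7050 m
robot under decel: 2.3500²/(2·1.5000) = 1.8408 m
person approaches 0.4000·(0.3000+1.5667) = 0.7467 m
margins: 0.0400+0.0600+0.0200 = 0.1200 m
S_min ≈ 0.7050+1.8408+0.7467+0.1200  ⇒  S_min = 273/80 m

S_min = 273/80 m = 3.4125 m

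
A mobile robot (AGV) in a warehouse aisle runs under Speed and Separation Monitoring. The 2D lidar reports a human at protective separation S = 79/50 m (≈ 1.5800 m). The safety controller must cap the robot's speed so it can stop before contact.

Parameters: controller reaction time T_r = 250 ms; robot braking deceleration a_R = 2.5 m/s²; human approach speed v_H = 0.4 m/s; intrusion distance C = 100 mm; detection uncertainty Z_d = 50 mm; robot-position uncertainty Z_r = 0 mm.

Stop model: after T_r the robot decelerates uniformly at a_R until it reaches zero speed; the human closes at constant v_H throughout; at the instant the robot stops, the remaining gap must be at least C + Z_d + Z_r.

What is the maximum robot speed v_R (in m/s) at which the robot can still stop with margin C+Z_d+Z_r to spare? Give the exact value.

at the boundary: (1/5)·v² + (41/100)·v + (-133/100) = 0
  disc = (41/100)² − 4·(1/5)·(-133/100) = 12321/10000 ; √disc = 111/100
  v_R = (−(41/100) + 111/100) / (2·(1/5)) = 7/4 m/s
check:
T_s = v_R/a_R = (7/4)/(5/2) = 0.7000 s
robot in T_r: 1.7500·0.2500 = 0.4375 m
braking distance = 1.7500²/(2·2.5000) = 0.6125 m
person approaches 0.4000·(0.2500+0.7000) = 0.3800 m
C+Z_d+Z_r = 0.1000+0.0500+0.0000 = 0.1500 m
sum ≈ 0.4375+0.6125+0.3800+0.1500 ≈ 1.5800 m = S ✓

v_R_max = 7/4 m/s = 1.7500 m/s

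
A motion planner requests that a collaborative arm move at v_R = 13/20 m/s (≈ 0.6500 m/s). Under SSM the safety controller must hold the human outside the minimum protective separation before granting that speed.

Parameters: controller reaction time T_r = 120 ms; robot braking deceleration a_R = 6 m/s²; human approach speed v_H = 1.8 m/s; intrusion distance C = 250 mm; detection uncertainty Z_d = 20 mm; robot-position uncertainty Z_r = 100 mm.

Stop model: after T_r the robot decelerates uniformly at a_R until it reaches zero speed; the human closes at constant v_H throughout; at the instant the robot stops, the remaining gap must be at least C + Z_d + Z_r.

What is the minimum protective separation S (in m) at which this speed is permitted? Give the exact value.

S_min = 21461/24000 m = 0.8942 m

braking lasts T_s = (13/20)/6 = 0.1083 s
robot covers v_R·T_r = 0.6500·0.1200 = 0.0780 m before braking
robot under decel: 0.6500²/(2·6.0000) = 0.0352 m
person approaches 1.8000·(0.1200+0.1083) = 0.4110 m
residual clearance needed = 0.2500+0.0200+0.1000 = 0.3700 m
S_min ≈ 0.0780+0.0352+0.4110+0.3700  ⇒  S_min = 21461/24000 m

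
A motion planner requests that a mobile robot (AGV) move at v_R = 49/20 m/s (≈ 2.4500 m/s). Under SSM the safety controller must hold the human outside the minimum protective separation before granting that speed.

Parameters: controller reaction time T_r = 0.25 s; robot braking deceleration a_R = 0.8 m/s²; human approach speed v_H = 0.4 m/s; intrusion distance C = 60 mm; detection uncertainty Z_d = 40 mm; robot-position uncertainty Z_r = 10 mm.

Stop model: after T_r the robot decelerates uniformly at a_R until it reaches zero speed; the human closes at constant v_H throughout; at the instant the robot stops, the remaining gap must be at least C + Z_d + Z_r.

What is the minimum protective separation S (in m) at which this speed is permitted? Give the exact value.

T_s = v_R/a_R = (49/20)/(4/5) = 3.0625 s
robot covers v_R·T_r = 2.4500·0.2500 = 0.6125 m before braking
robot under decel: 2.4500²/(2·0.8000) = 3.7516 m
human closes 0.4000·3.3125 = 1.3250 m
margins: 0.0600+0.0400+0.0100 = 0.1100 m
S_min ≈ 0.6125+3.7516+1.3250+0.1100  ⇒  S_min = 18557/3200 m

S_min = 18557/3200 m = 5.7991 m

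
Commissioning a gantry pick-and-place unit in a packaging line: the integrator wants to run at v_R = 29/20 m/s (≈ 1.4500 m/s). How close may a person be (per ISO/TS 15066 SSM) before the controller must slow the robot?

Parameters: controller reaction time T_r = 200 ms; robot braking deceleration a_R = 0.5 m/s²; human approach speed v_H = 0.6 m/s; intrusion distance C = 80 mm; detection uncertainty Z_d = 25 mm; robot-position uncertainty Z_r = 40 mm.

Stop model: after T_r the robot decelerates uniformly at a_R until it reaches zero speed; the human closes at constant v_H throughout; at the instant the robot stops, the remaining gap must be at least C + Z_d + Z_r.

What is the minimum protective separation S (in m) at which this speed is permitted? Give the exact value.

stop time T_s = (29/20)/(1/2) = 2.9000 s
robot covers v_R·T_r = 1.4500·0.2000 = 0.2900 m before braking
robot under decel: 1.4500²/(2·0.5000) = 2.1025 m
human closes 0.6000·3.1000 = 1.8600 m
C+Z_d+Z_r = 0.0800+0.0250+0.0400 = 0.1450 m
S_min ≈ 0.2900+2.1025+1.8600+0.1450  ⇒  S_min = 1759/400 m

S_min = 1759/400 m = 4.3975 m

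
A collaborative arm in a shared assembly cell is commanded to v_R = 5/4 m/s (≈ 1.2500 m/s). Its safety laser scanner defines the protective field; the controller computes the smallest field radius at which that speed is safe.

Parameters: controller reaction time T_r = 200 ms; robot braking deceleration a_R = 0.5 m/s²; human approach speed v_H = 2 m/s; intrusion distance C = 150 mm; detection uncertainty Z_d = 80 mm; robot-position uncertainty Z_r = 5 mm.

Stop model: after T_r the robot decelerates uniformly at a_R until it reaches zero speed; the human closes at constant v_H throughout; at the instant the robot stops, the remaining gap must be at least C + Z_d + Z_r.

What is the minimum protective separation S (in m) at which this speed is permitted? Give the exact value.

S_min = 2979/400 m = 7.4475 m

T_s = v_R/a_R = (5/4)/(1/2) = 2.5000 s
robot in T_r: 1.2500·0.2000 = 0.2500 m
robot covers 1.2500·2.5000 − ½·0.5000·2.5000² = 1.5625 m while stopping
human over T_r+T_s: 2.0000·(0.2000+2.5000) = 5.4000 m
residual clearance needed = 0.1500+0.0800+0.0050 = 0.2350 m
S_min ≈ 0.2500+1.5625+5.4000+0.2350  ⇒  S_min = 2979/400 m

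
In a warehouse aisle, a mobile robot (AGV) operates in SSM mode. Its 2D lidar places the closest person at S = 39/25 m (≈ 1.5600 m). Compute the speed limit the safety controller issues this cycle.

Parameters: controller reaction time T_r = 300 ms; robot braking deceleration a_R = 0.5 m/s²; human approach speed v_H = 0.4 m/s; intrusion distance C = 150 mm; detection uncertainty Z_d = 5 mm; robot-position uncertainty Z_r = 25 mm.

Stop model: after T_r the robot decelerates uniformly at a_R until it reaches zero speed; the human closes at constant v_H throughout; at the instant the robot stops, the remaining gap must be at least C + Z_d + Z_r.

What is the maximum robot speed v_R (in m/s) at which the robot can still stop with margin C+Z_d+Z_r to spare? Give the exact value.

v_R_max = 7/10 m/s = 0.7000 m/s

collect terms ⇒ (1)·v_R² + (11/10)·v_R + (-63/50) = 0
  disc = (11/10)² − 4·(1)·(-63/50) = 25/4 ; √disc = 5/2
  v_R = (−(11/10) + 5/2) / (2·(1)) = 7/10 m/s
check:
stop time T_s = (7/10)/(1/2) = 1.4000 s
reaction-phase robot travel = 0.7000·0.3000 = 0.2100 m
robot covers 0.7000·1.4000 − ½·0.5000·1.4000² = 0.4900 m while stopping
human closes 0.4000·1.7000 = 0.6800 m
residual clearance needed = 0.1500+0.0050+0.0250 = 0.1800 m
sum ≈ 0.2100+0.4900+0.6800+0.1800 ≈ 1.5600 m = S ✓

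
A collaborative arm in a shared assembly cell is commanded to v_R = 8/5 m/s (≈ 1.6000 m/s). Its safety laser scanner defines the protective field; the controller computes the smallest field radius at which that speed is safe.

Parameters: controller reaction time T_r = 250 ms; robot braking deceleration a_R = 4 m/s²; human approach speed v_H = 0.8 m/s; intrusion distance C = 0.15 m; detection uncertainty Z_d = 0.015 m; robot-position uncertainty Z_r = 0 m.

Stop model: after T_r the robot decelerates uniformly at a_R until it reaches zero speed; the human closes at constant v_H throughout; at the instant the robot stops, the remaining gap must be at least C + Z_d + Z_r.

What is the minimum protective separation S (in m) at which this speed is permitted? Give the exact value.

braking lasts T_s = (8/5)/4 = 0.4000 s
robot in T_r: 1.6000·0.2500 = 0.4000 m
robot covers 1.6000·0.4000 − ½·4.0000·0.4000² = 0.3200 m while stopping
human closes 0.8000·0.6500 = 0.5200 m
margins: 0.1500+0.0150+0.0000 = 0.1650 m
S_min ≈ 0.4000+0.3200+0.5200+0.1650  ⇒  S_min = 281/200 m

S_min = 281/200 m = 1.4050 m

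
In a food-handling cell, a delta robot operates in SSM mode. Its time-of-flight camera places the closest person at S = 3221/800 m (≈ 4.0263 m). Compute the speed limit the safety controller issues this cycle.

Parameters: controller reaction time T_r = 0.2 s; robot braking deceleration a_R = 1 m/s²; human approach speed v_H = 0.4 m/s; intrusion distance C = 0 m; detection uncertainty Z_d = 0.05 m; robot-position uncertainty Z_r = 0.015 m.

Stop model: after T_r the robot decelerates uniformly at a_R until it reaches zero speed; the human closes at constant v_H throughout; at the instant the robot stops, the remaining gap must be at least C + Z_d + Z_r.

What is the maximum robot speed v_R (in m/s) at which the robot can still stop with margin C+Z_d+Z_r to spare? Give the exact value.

v_R_max = 9/4 m/s = 2.2500 m/s

collect terms ⇒ (1/2)·v_R² + (3/5)·v_R + (-621/160) = 0
  disc = (3/5)² − 4·(1/2)·(-621/160) = 3249/400 ; √disc = 57/20
  v_R = (−(3/5) + 57/20) / (2·(1/2)) = 9/4 m/s
check:
braking lasts T_s = (9/4)/1 = 2.2500 s
robot in T_r: 2.2500·0.2000 = 0.4500 m
robot under decel: 2.2500²/(2·1.0000) = 2.5312 m
human closes 0.4000·2.4500 = 0.9800 m
C+Z_d+Z_r = 0.0000+0.0500+0.0150 = 0.0650 m
sum ≈ 0.4500+2.5312+0.9800+0.0650 ≈ 4.0263 m = S ✓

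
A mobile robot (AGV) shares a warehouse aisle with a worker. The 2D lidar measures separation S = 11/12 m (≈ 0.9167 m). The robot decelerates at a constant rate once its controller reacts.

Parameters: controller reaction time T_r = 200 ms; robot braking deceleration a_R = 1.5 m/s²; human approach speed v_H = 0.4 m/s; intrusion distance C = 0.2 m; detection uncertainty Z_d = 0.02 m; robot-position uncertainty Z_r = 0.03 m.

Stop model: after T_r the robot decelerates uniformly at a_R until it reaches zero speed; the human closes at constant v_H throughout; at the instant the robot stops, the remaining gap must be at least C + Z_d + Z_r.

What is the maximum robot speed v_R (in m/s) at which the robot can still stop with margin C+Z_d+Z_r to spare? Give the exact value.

quadratic (1/3)·v² + (7/15)·v + (-44/75) = 0
  disc = (7/15)² − 4·(1/3)·(-44/75) = 1 ; √disc = 1
  v_R = (−(7/15) + 1) / (2·(1/3)) = 4/5 m/s
check:
stop time T_s = (4/5)/(3/2) = 0.5333 s
robot covers v_R·T_r = 0.8000·0.2000 = 0.1600 m before braking
robot under decel: 0.8000²/(2·1.5000) = 0.2133 m
human closes 0.4000·0.7333 = 0.2933 m
C+Z_d+Z_r = 0.2000+0.0200+0.0300 = 0.2500 m
sum ≈ 0.1600+0.2133+0.2933+0.2500 ≈ 0.9167 m = S ✓

v_R_max = 4/5 m/s = 0.8000 m/s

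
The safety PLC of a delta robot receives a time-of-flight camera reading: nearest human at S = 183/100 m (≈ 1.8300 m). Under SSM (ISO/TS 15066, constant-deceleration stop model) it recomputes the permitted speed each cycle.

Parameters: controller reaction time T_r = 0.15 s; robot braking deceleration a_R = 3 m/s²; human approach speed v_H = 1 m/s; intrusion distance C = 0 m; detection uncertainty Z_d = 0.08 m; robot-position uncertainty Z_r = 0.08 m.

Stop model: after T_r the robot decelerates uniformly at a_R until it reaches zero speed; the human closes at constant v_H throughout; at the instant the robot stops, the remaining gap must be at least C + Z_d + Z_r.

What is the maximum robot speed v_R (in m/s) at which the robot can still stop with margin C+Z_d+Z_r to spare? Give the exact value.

at the boundary: (1/6)·v² + (29/60)·v + (-38/25) = 0
  disc = (29/60)² − 4·(1/6)·(-38/25) = 4489/3600 ; √disc = 67/60
  v_R = (−(29/60) + 67/60) / (2·(1/6)) = 19/10 m/s
check:
T_s = v_R/a_R = (19/10)/3 = 0.6333 s
reaction-phase robot travel = 1.9000·0.1500 = 0.2850 m
robot covers 1.9000·0.6333 − ½·3.0000·0.6333² = 0.6017 m while stopping
human over T_r+T_s: 1.0000·(0.1500+0.6333) = 0.7833 m
C+Z_d+Z_r = 0.0000+0.0800+0.0800 = 0.1600 m
sum ≈ 0.2850+0.6017+0.7833+0.1600 ≈ 1.8300 m = S ✓

v_R_max = 19/10 m/s = 1.9000 m/s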